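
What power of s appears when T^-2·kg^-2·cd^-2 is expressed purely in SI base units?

4

T = Wb/m² (flux density = flux per area),
    = kg·s⁻²·A⁻¹.
So T⁻² = kg⁻²·s⁴·A².
Combining: T⁻²·kg⁻²·cd⁻² = (kg⁻²·s⁴·A²) · kg⁻² · cd⁻² = kg⁻⁴·s⁴·A²·cd⁻².
The exponent of s is 4.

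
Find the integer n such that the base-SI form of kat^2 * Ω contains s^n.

kat = s⁻¹·mol.
So kat² = s⁻²·mol².
Ω = kg·m²·s⁻³·A⁻².
Combining: kat²·Ω = (s⁻²·mol²) · (kg·m²·s⁻³·A⁻²) = kg·m²·s⁻⁵·A⁻²·mol².
The exponent of s is -5.

-5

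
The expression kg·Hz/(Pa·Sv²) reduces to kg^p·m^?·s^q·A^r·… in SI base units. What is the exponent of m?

Pa = N/m² (pressure = force per area),
    = kg·m⁻¹·s⁻².
So Pa⁻¹ = kg⁻¹·m·s².
Sv = J/kg (equivalent dose = energy per mass),
    = m²·s⁻².
So Sv⁻² = m⁻⁴·s⁴.
Hz = 1/s = s⁻¹ (frequency is cycles per second).
Combining: Pa⁻¹·kg·Sv⁻²·Hz = (kg⁻¹·m·s²) · kg · (m⁻⁴·s⁴) · s⁻¹ = m⁻³·s⁵.
The exponent of m is -3.

-3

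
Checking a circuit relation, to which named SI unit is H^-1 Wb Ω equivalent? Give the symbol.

H = Wb/A (inductance = flux per current),
    = kg·m²·s⁻²·A⁻².
So H⁻¹ = kg⁻¹·m⁻²·s²·A².
Wb = V·s (flux: a volt is a weber per second),
    = kg·m²·s⁻²·A⁻¹.
Ω = V/A (resistance = voltage per current),
    = kg·m²·s⁻³·A⁻².
Combining: H⁻¹·Wb·Ω = (kg⁻¹·m⁻²·s²·A²) · (kg·m²·s⁻²·A⁻¹) · (kg·m²·s⁻³·A⁻²) = kg·m²·s⁻³·A⁻¹.
kg·m²·s⁻³·A⁻¹ is the base-SI form of the volt.

V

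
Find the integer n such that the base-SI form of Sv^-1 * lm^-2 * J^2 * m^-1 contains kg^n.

Sv = J/kg (equivalent dose = energy per mass),
    = m²·s⁻².
So Sv⁻¹ = m⁻²·s².
lm = cd·sr = cd (luminous flux; sr is dimensionless).
So lm⁻² = cd⁻².
J = N·m (work = force × distance),
    = kg·m²·s⁻².
So J² = kg²·m⁴·s⁻⁴.
Combining: Sv⁻¹·lm⁻²·J²·m⁻¹ = (m⁻²·s²) · cd⁻² · (kg²·m⁴·s⁻⁴) · m⁻¹ = kg²·m·s⁻²·cd⁻².
The exponent of kg is 2.

2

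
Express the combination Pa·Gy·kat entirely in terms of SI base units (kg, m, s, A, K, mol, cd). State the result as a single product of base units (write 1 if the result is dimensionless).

Pa = N/m² (pressure = force per area),
    = kg·m⁻¹·s⁻².
Gy = J/kg (absorbed dose = energy per mass),
    = m²·s⁻².
kat = mol/s = s⁻¹·mol (catalytic activity).
Combining: Pa·Gy·kat = (kg·m⁻¹·s⁻²) · (m²·s⁻²) · (s⁻¹·mol) = kg·m·s⁻⁵·mol.

kg·m·s⁻⁵·mol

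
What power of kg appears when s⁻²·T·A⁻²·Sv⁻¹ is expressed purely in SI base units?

T = Wb/m² (flux density = flux per area),
    = kg·s⁻²·A⁻¹.
Sv = J/kg (equivalent dose = energy per mass),
    = m²·s⁻².
So Sv⁻¹ = m⁻²·s².
Combining: s⁻²·T·A⁻²·Sv⁻¹ = s⁻² · (kg·s⁻²·A⁻¹) · A⁻² · (m⁻²·s²) = kg·m⁻²·s⁻²·A⁻³.
The exponent of kg is 1.

1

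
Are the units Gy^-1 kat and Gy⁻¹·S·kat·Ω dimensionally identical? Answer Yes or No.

Left side:
  Gy = J/kg (absorbed dose = energy per mass),
      = m²·s⁻².
  So Gy⁻¹ = m⁻²·s².
  kat = mol/s = s⁻¹·mol (catalytic activity).
  Combining: Gy⁻¹·kat = (m⁻²·s²) · (s⁻¹·mol) = m⁻²·s·mol.
Right side:
  Gy = J/kg (absorbed dose = energy per mass),
      = m²·s⁻².
  So Gy⁻¹ = m⁻²·s².
  S = 1/Ω (conductance is reciprocal resistance),
      = kg⁻¹·m⁻²·s³·A².
  kat = mol/s = s⁻¹·mol (catalytic activity).
  Ω = V/A (resistance = voltage per current),
      = kg·m²·s⁻³·A⁻².
  Combining: Gy⁻¹·S·kat·Ω = (m⁻²·s²) · (kg⁻¹·m⁻²·s³·A²) · (s⁻¹·mol) · (kg·m²·s⁻³·A⁻²) = m⁻²·s·mol.
Both reduce to m⁻²·s·mol.

Yes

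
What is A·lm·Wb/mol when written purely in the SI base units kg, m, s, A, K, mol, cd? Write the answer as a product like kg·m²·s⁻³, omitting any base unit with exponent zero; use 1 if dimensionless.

kg·m²·s⁻²·mol⁻¹·cd

lm = cd·sr = cd (luminous flux; sr is dimensionless).
Wb = V·s (flux: a volt is a weber per second),
    = kg·m²·s⁻²·A⁻¹.
Combining: mol⁻¹·A·lm·Wb = mol⁻¹ · A · cd · (kg·m²·s⁻²·A⁻¹) = kg·m²·s⁻²·mol⁻¹·cd.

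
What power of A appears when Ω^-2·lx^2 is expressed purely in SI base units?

Ω = kg·m²·s⁻³·A⁻².
So Ω⁻² = kg⁻²·m⁻⁴·s⁶·A⁴.
lx = m⁻²·cd.
So lx² = m⁻⁴·cd².
Combining: Ω⁻²·lx² = (kg⁻²·m⁻⁴·s⁶·A⁴) · (m⁻⁴·cd²) = kg⁻²·m⁻⁸·s⁶·A⁴·cd².
The exponent of A is 4.

4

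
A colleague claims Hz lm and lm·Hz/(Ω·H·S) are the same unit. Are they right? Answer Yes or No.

Left side:
  Hz = s⁻¹.
  lm = cd.
  Combining: Hz·lm = s⁻¹ · cd = s⁻¹·cd.
Right side:
  lm = cd.
  Ω = kg·m²·s⁻³·A⁻².
  So Ω⁻¹ = kg⁻¹·m⁻²·s³·A².
  Hz = s⁻¹.
  H = kg·m²·s⁻²·A⁻².
  So H⁻¹ = kg⁻¹·m⁻²·s²·A².
  S = kg⁻¹·m⁻²·s³·A².
  So S⁻¹ = kg·m²·s⁻³·A⁻².
  Combining: lm·Ω⁻¹·Hz·H⁻¹·S⁻¹ = cd · (kg⁻¹·m⁻²·s³·A²) · s⁻¹ · (kg⁻¹·m⁻²·s²·A²) · (kg·m²·s⁻³·A⁻²) = kg⁻¹·m⁻²·s·A²·cd.
Left is s⁻¹·cd; right is kg⁻¹·m⁻²·s·A²·cd — different.

No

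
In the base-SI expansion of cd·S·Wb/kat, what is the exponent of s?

S = kg⁻¹·m⁻²·s³·A².
kat = s⁻¹·mol.
So kat⁻¹ = s·mol⁻¹.
Wb = kg·m²·s⁻²·A⁻¹.
Combining: cd·S·kat⁻¹·Wb = cd · (kg⁻¹·m⁻²·s³·A²) · (s·mol⁻¹) · (kg·m²·s⁻²·A⁻¹) = s²·A·mol⁻¹·cd.
The exponent of s is 2.

2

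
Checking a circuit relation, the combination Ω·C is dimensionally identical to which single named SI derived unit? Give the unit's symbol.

Ω = kg·m²·s⁻³·A⁻².
C = s·A.
Combining: Ω·C = (kg·m²·s⁻³·A⁻²) · (s·A) = kg·m²·s⁻²·A⁻¹.
kg·m²·s⁻²·A⁻¹ is the base-SI form of the weber.

Wb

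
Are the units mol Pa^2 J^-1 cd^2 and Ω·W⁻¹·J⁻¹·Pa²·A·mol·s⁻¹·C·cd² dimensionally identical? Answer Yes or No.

Yes

Left side:
  Pa = N/m² (pressure = force per area),
      = kg·m⁻¹·s⁻².
  So Pa² = kg²·m⁻²·s⁻⁴.
  J = N·m (work = force × distance),
      = kg·m²·s⁻².
  So J⁻¹ = kg⁻¹·m⁻²·s².
  Combining: mol·Pa²·J⁻¹·cd² = mol · (kg²·m⁻²·s⁻⁴) · (kg⁻¹·m⁻²·s²) · cd² = kg·m⁻⁴·s⁻²·mol·cd².
Right side:
  Ω = V/A (resistance = voltage per current),
      = kg·m²·s⁻³·A⁻².
  W = J/s (power = energy per time),
      = kg·m²·s⁻³.
  So W⁻¹ = kg⁻¹·m⁻²·s³.
  J = N·m (work = force × distance),
      = kg·m²·s⁻².
  So J⁻¹ = kg⁻¹·m⁻²·s².
  Pa = N/m² (pressure = force per area),
      = kg·m⁻¹·s⁻².
  So Pa² = kg²·m⁻²·s⁻⁴.
  C = A·s = s·A (charge = current × time).
  Combining: Ω·W⁻¹·J⁻¹·Pa²·A·mol·s⁻¹·C·cd² = (kg·m²·s⁻³·A⁻²) · (kg⁻¹·m⁻²·s³) · (kg⁻¹·m⁻²·s²) · (kg²·m⁻²·s⁻⁴) · A · mol · s⁻¹ · (s·A) · cd² = kg·m⁻⁴·s⁻²·mol·cd².
Both reduce to kg·m⁻⁴·s⁻²·mol·cd².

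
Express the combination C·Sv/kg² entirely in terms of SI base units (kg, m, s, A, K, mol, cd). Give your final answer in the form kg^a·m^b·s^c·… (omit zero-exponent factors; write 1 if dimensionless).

C = s·A.
Sv = m²·s⁻².
Combining: kg⁻²·C·Sv = kg⁻² · (s·A) · (m²·s⁻²) = kg⁻²·m²·s⁻¹·A.

kg⁻²·m²·s⁻¹·A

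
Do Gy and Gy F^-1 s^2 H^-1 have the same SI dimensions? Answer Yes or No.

Left side:
  Gy = J/kg (absorbed dose = energy per mass),
      = m²·s⁻².
Right side:
  Gy = J/kg (absorbed dose = energy per mass),
      = m²·s⁻².
  F = C/V (capacitance = charge per voltage),
      = A·s/(kg·m²·s⁻³·A⁻¹) (substituting C and V),
      = kg⁻¹·m⁻²·s⁴·A².
  So F⁻¹ = kg·m²·s⁻⁴·A⁻².
  H = Wb/A (inductance = flux per current),
      = kg·m²·s⁻²·A⁻².
  So H⁻¹ = kg⁻¹·m⁻²·s²·A².
  Combining: Gy·F⁻¹·s²·H⁻¹ = (m²·s⁻²) · (kg·m²·s⁻⁴·A⁻²) · s² · (kg⁻¹·m⁻²·s²·A²) = m²·s⁻².
Both reduce to m²·s⁻².

Yes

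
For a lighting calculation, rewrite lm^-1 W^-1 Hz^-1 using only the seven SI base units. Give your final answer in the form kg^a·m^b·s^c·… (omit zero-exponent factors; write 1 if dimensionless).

kg⁻¹·m⁻²·s⁴·cd⁻¹

lm = cd·sr = cd (luminous flux; sr is dimensionless).
So lm⁻¹ = cd⁻¹.
W = J/s (power = energy per time),
    = kg·m²·s⁻³.
So W⁻¹ = kg⁻¹·m⁻²·s³.
Hz = 1/s = s⁻¹ (frequency is cycles per second).
So Hz⁻¹ = s.
Combining: lm⁻¹·W⁻¹·Hz⁻¹ = cd⁻¹ · (kg⁻¹·m⁻²·s³) · s = kg⁻¹·m⁻²·s⁴·cd⁻¹.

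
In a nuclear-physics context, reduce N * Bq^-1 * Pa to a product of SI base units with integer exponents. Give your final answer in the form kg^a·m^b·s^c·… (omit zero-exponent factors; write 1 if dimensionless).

N = kg·m/s² = kg·m·s⁻² (force = mass × acceleration).
Bq = 1/s = s⁻¹ (activity is decays per second).
So Bq⁻¹ = s.
Pa = N/m² (pressure = force per area),
    = kg·m⁻¹·s⁻².
Combining: N·Bq⁻¹·Pa = (kg·m·s⁻²) · s · (kg·m⁻¹·s⁻²) = kg²·s⁻³.

kg²·s⁻³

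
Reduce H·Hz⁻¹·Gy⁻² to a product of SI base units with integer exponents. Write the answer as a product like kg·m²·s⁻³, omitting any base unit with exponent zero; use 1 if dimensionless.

kg·m⁻²·s³·A⁻²

H = kg·m²·s⁻²·A⁻².
Hz = s⁻¹.
So Hz⁻¹ = s.
Gy = m²·s⁻².
So Gy⁻² = m⁻⁴·s⁴.
Combining: H·Hz⁻¹·Gy⁻² = (kg·m²·s⁻²·A⁻²) · s · (m⁻⁴·s⁴) = kg·m⁻²·s³·A⁻².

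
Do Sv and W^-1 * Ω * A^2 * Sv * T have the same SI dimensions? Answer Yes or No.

Left side:
  Sv = J/kg (equivalent dose = energy per mass),
      = m²·s⁻².
Right side:
  W = kg·m²·s⁻³.
  So W⁻¹ = kg⁻¹·m⁻²·s³.
  Ω = kg·m²·s⁻³·A⁻².
  Sv = m²·s⁻².
  T = kg·s⁻²·A⁻¹.
  Combining: W⁻¹·Ω·A²·Sv·T = (kg⁻¹·m⁻²·s³) · (kg·m²·s⁻³·A⁻²) · A² · (m²·s⁻²) · (kg·s⁻²·A⁻¹) = kg·m²·s⁻⁴·A⁻¹.
Left is m²·s⁻²; right is kg·m²·s⁻⁴·A⁻¹ — different.

No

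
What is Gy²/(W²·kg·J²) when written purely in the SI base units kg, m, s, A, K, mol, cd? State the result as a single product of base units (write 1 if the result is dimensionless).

kg⁻⁵·m⁻⁴·s⁶

Gy = J/kg (absorbed dose = energy per mass),
    = m²·s⁻².
So Gy² = m⁴·s⁻⁴.
W = J/s (power = energy per time),
    = kg·m²·s⁻³.
So W⁻² = kg⁻²·m⁻⁴·s⁶.
J = N·m (work = force × distance),
    = kg·m²·s⁻².
So J⁻² = kg⁻²·m⁻⁴·s⁴.
Combining: Gy²·W⁻²·kg⁻¹·J⁻² = (m⁴·s⁻⁴) · (kg⁻²·m⁻⁴·s⁶) · kg⁻¹ · (kg⁻²·m⁻⁴·s⁴) = kg⁻⁵·m⁻⁴·s⁶.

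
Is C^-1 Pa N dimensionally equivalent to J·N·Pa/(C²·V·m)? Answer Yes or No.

No

Left side:
  C = A·s = s·A (charge = current × time).
  So C⁻¹ = s⁻¹·A⁻¹.
  Pa = N/m² (pressure = force per area),
      = kg·m⁻¹·s⁻².
  N = kg·m/s² = kg·m·s⁻² (force = mass × acceleration).
  Combining: C⁻¹·Pa·N = (s⁻¹·A⁻¹) · (kg·m⁻¹·s⁻²) · (kg·m·s⁻²) = kg²·s⁻⁵·A⁻¹.
Right side:
  C = A·s = s·A (charge = current × time).
  So C⁻² = s⁻²·A⁻².
  J = N·m (work = force × distance),
      = kg·m²·s⁻².
  N = kg·m/s² = kg·m·s⁻² (force = mass × acceleration).
  V = W/A (potential = power per current),
      = kg·m²·s⁻³·A⁻¹.
  So V⁻¹ = kg⁻¹·m⁻²·s³·A.
  Pa = N/m² (pressure = force per area),
      = kg·m⁻¹·s⁻².
  Combining: C⁻²·J·N·V⁻¹·Pa·m⁻¹ = (s⁻²·A⁻²) · (kg·m²·s⁻²) · (kg·m·s⁻²) · (kg⁻¹·m⁻²·s³·A) · (kg·m⁻¹·s⁻²) · m⁻¹ = kg²·m⁻¹·s⁻⁵·A⁻¹.
Left is kg²·s⁻⁵·A⁻¹; right is kg²·m⁻¹·s⁻⁵·A⁻¹ — different.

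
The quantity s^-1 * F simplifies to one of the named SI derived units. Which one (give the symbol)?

F = kg⁻¹·m⁻²·s⁴·A².
Combining: s⁻¹·F = s⁻¹ · (kg⁻¹·m⁻²·s⁴·A²) = kg⁻¹·m⁻²·s³·A².
kg⁻¹·m⁻²·s³·A² is the base-SI form of the siemens.

S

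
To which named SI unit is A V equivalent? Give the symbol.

W

V = W/A (potential = power per current),
    = kg·m²·s⁻³·A⁻¹.
Combining: A·V = A · (kg·m²·s⁻³·A⁻¹) = kg·m²·s⁻³.
kg·m²·s⁻³ is the base-SI form of the watt.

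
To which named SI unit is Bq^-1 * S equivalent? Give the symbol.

F

Bq = s⁻¹.
So Bq⁻¹ = s.
S = kg⁻¹·m⁻²·s³·A².
Combining: Bq⁻¹·S = s · (kg⁻¹·m⁻²·s³·A²) = kg⁻¹·m⁻²·s⁴·A².
kg⁻¹·m⁻²·s⁴·A² is the base-SI form of the farad.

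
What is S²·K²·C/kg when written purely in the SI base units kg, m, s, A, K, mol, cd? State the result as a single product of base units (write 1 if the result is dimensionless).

S = 1/Ω (conductance is reciprocal resistance),
    = kg⁻¹·m⁻²·s³·A².
So S² = kg⁻²·m⁻⁴·s⁶·A⁴.
C = A·s = s·A (charge = current × time).
Combining: S²·kg⁻¹·K²·C = (kg⁻²·m⁻⁴·s⁶·A⁴) · kg⁻¹ · K² · (s·A) = kg⁻³·m⁻⁴·s⁷·A⁵·K².

kg⁻³·m⁻⁴·s⁷·A⁵·K²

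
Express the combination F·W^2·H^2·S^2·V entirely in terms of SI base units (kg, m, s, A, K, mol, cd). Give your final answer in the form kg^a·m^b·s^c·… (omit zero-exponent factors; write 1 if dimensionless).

kg²·m⁴·s⁻³·A

F = C/V (capacitance = charge per voltage),
    = A·s/(kg·m²·s⁻³·A⁻¹) (substituting C and V),
    = kg⁻¹·m⁻²·s⁴·A².
W = J/s (power = energy per time),
    = kg·m²·s⁻³.
So W² = kg²·m⁴·s⁻⁶.
H = Wb/A (inductance = flux per current),
    = kg·m²·s⁻²·A⁻².
So H² = kg²·m⁴·s⁻⁴·A⁻⁴.
S = 1/Ω (conductance is reciprocal resistance),
    = kg⁻¹·m⁻²·s³·A².
So S² = kg⁻²·m⁻⁴·s⁶·A⁴.
V = W/A (potential = power per current),
    = kg·m²·s⁻³·A⁻¹.
Combining: F·W²·H²·S²·V = (kg⁻¹·m⁻²·s⁴·A²) · (kg²·m⁴·s⁻⁶) · (kg²·m⁴·s⁻⁴·A⁻⁴) · (kg⁻²·m⁻⁴·s⁶·A⁴) · (kg·m²·s⁻³·A⁻¹) = kg²·m⁴·s⁻³·A.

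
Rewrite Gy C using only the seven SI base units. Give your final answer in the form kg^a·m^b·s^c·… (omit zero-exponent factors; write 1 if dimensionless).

m²·s⁻¹·A

Gy = J/kg (absorbed dose = energy per mass),
    = m²·s⁻².
C = A·s = s·A (charge = current × time).
Combining: Gy·C = (m²·s⁻²) · (s·A) = m²·s⁻¹·A.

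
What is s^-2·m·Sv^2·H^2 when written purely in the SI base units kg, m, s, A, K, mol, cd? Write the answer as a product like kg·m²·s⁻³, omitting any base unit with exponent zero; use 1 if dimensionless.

kg²·m⁹·s⁻¹⁰·A⁻⁴

Sv = J/kg (equivalent dose = energy per mass),
    = m²·s⁻².
So Sv² = m⁴·s⁻⁴.
H = Wb/A (inductance = flux per current),
    = kg·m²·s⁻²·A⁻².
So H² = kg²·m⁴·s⁻⁴·A⁻⁴.
Combining: s⁻²·m·Sv²·H² = s⁻² · m · (m⁴·s⁻⁴) · (kg²·m⁴·s⁻⁴·A⁻⁴) = kg²·m⁹·s⁻¹⁰·A⁻⁴.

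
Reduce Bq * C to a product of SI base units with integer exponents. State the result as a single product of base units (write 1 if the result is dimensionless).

A

Bq = s⁻¹.
C = s·A.
Combining: Bq·C = s⁻¹ · (s·A) = A.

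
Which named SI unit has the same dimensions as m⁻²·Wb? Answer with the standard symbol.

T

Wb = V·s (flux: a volt is a weber per second),
    = kg·m²·s⁻²·A⁻¹.
Combining: m⁻²·Wb = m⁻² · (kg·m²·s⁻²·A⁻¹) = kg·s⁻²·A⁻¹.
kg·s⁻²·A⁻¹ is the base-SI form of the tesla.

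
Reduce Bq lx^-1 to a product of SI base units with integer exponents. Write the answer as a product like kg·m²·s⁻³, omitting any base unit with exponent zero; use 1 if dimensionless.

m²·s⁻¹·cd⁻¹

Bq = s⁻¹.
lx = m⁻²·cd.
So lx⁻¹ = m²·cd⁻¹.
Combining: Bq·lx⁻¹ = s⁻¹ · (m²·cd⁻¹) = m²·s⁻¹·cd⁻¹.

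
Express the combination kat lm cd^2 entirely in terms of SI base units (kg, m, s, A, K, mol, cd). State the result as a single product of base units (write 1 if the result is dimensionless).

s⁻¹·mol·cd³

kat = mol/s = s⁻¹·mol (catalytic activity).
lm = cd·sr = cd (luminous flux; sr is dimensionless).
Combining: kat·lm·cd² = (s⁻¹·mol) · cd · cd² = s⁻¹·mol·cd³.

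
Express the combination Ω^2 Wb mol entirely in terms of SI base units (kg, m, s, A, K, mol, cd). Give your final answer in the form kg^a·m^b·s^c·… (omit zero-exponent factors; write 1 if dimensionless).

Ω = V/A (resistance = voltage per current),
    = kg·m²·s⁻³·A⁻².
So Ω² = kg²·m⁴·s⁻⁶·A⁻⁴.
Wb = V·s (flux: a volt is a weber per second),
    = kg·m²·s⁻²·A⁻¹.
Combining: Ω²·Wb·mol = (kg²·m⁴·s⁻⁶·A⁻⁴) · (kg·m²·s⁻²·A⁻¹) · mol = kg³·m⁶·s⁻⁸·A⁻⁵·mol.

kg³·m⁶·s⁻⁸·A⁻⁵·mol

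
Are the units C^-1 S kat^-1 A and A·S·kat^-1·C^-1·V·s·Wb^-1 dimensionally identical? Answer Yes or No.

Left side:
  C = A·s = s·A (charge = current × time).
  So C⁻¹ = s⁻¹·A⁻¹.
  S = 1/Ω (conductance is reciprocal resistance),
      = kg⁻¹·m⁻²·s³·A².
  kat = mol/s = s⁻¹·mol (catalytic activity).
  So kat⁻¹ = s·mol⁻¹.
  Combining: C⁻¹·S·kat⁻¹·A = (s⁻¹·A⁻¹) · (kg⁻¹·m⁻²·s³·A²) · (s·mol⁻¹) · A = kg⁻¹·m⁻²·s³·A²·mol⁻¹.
Right side:
  S = kg⁻¹·m⁻²·s³·A².
  kat = s⁻¹·mol.
  So kat⁻¹ = s·mol⁻¹.
  C = s·A.
  So C⁻¹ = s⁻¹·A⁻¹.
  V = kg·m²·s⁻³·A⁻¹.
  Wb = kg·m²·s⁻²·A⁻¹.
  So Wb⁻¹ = kg⁻¹·m⁻²·s²·A.
  Combining: A·S·kat⁻¹·C⁻¹·V·s·Wb⁻¹ = A · (kg⁻¹·m⁻²·s³·A²) · (s·mol⁻¹) · (s⁻¹·A⁻¹) · (kg·m²·s⁻³·A⁻¹) · s · (kg⁻¹·m⁻²·s²·A) = kg⁻¹·m⁻²·s³·A²·mol⁻¹.
Both reduce to kg⁻¹·m⁻²·s³·A²·mol⁻¹.

Yes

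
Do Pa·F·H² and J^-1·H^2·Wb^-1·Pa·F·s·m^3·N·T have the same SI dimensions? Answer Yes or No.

Left side:
  Pa = kg·m⁻¹·s⁻².
  F = kg⁻¹·m⁻²·s⁴·A².
  H = kg·m²·s⁻²·A⁻².
  So H² = kg²·m⁴·s⁻⁴·A⁻⁴.
  Combining: Pa·F·H² = (kg·m⁻¹·s⁻²) · (kg⁻¹·m⁻²·s⁴·A²) · (kg²·m⁴·s⁻⁴·A⁻⁴) = kg²·m·s⁻²·A⁻².
Right side:
  J = kg·m²·s⁻².
  So J⁻¹ = kg⁻¹·m⁻²·s².
  H = kg·m²·s⁻²·A⁻².
  So H² = kg²·m⁴·s⁻⁴·A⁻⁴.
  Wb = kg·m²·s⁻²·A⁻¹.
  So Wb⁻¹ = kg⁻¹·m⁻²·s²·A.
  Pa = kg·m⁻¹·s⁻².
  F = kg⁻¹·m⁻²·s⁴·A².
  N = kg·m·s⁻².
  T = kg·s⁻²·A⁻¹.
  Combining: J⁻¹·H²·Wb⁻¹·Pa·F·s·m³·N·T = (kg⁻¹·m⁻²·s²) · (kg²·m⁴·s⁻⁴·A⁻⁴) · (kg⁻¹·m⁻²·s²·A) · (kg·m⁻¹·s⁻²) · (kg⁻¹·m⁻²·s⁴·A²) · s · m³ · (kg·m·s⁻²) · (kg·s⁻²·A⁻¹) = kg²·m·s⁻¹·A⁻².
Left is kg²·m·s⁻²·A⁻²; right is kg²·m·s⁻¹·A⁻² — different.

No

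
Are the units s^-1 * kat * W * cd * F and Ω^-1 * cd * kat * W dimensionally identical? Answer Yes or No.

Yes

Left side:
  kat = mol/s = s⁻¹·mol (catalytic activity).
  W = J/s (power = energy per time),
      = kg·m²·s⁻³.
  F = C/V (capacitance = charge per voltage),
      = A·s/(kg·m²·s⁻³·A⁻¹) (substituting C and V),
      = kg⁻¹·m⁻²·s⁴·A².
  Combining: s⁻¹·kat·W·cd·F = s⁻¹ · (s⁻¹·mol) · (kg·m²·s⁻³) · cd · (kg⁻¹·m⁻²·s⁴·A²) = s⁻¹·A²·mol·cd.
Right side:
  Ω = V/A (resistance = voltage per current),
      = kg·m²·s⁻³·A⁻².
  So Ω⁻¹ = kg⁻¹·m⁻²·s³·A².
  kat = mol/s = s⁻¹·mol (catalytic activity).
  W = J/s (power = energy per time),
      = kg·m²·s⁻³.
  Combining: Ω⁻¹·cd·kat·W = (kg⁻¹·m⁻²·s³·A²) · cd · (s⁻¹·mol) · (kg·m²·s⁻³) = s⁻¹·A²·mol·cd.
Both reduce to s⁻¹·A²·mol·cd.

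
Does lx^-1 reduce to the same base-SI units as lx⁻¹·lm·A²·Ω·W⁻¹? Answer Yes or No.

Left side:
  lx = m⁻²·cd.
  So lx⁻¹ = m²·cd⁻¹.
Right side:
  lx = lm/m² (illuminance = luminous flux per area),
      = m⁻²·cd.
  So lx⁻¹ = m²·cd⁻¹.
  lm = cd·sr = cd (luminous flux; sr is dimensionless).
  Ω = V/A (resistance = voltage per current),
      = kg·m²·s⁻³·A⁻².
  W = J/s (power = energy per time),
      = kg·m²·s⁻³.
  So W⁻¹ = kg⁻¹·m⁻²·s³.
  Combining: lx⁻¹·lm·A²·Ω·W⁻¹ = (m²·cd⁻¹) · cd · A² · (kg·m²·s⁻³·A⁻²) · (kg⁻¹·m⁻²·s³) = m².
Left is m²·cd⁻¹; right is m² — different.

No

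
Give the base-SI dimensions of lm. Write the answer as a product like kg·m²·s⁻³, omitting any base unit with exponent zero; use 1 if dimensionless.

lm = cd.

cd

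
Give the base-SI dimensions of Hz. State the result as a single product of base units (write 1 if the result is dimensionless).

Hz = 1/s = s⁻¹ (frequency is cycles per second).

s⁻¹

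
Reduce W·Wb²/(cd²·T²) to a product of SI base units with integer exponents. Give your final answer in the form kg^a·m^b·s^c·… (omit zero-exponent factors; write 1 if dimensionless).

kg·m⁶·s⁻³·cd⁻²

W = J/s (power = energy per time),
    = kg·m²·s⁻³.
T = Wb/m² (flux density = flux per area),
    = kg·s⁻²·A⁻¹.
So T⁻² = kg⁻²·s⁴·A².
Wb = V·s (flux: a volt is a weber per second),
    = kg·m²·s⁻²·A⁻¹.
So Wb² = kg²·m⁴·s⁻⁴·A⁻².
Combining: cd⁻²·W·T⁻²·Wb² = cd⁻² · (kg·m²·s⁻³) · (kg⁻²·s⁴·A²) · (kg²·m⁴·s⁻⁴·A⁻²) = kg·m⁶·s⁻³·cd⁻².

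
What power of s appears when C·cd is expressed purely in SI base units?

1

C = s·A.
Combining: C·cd = (s·A) · cd = s·A·cd.
The exponent of s is 1.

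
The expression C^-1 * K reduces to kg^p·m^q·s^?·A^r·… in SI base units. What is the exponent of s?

-1

C = s·A.
So C⁻¹ = s⁻¹·A⁻¹.
Combining: C⁻¹·K = (s⁻¹·A⁻¹) · K = s⁻¹·A⁻¹·K.
The exponent of s is -1.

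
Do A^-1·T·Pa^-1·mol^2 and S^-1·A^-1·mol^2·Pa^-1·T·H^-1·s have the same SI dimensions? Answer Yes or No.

Left side:
  T = Wb/m² (flux density = flux per area),
      = kg·s⁻²·A⁻¹.
  Pa = N/m² (pressure = force per area),
      = kg·m⁻¹·s⁻².
  So Pa⁻¹ = kg⁻¹·m·s².
  Combining: A⁻¹·T·Pa⁻¹·mol² = A⁻¹ · (kg·s⁻²·A⁻¹) · (kg⁻¹·m·s²) · mol² = m·A⁻²·mol².
Right side:
  S = kg⁻¹·m⁻²·s³·A².
  So S⁻¹ = kg·m²·s⁻³·A⁻².
  Pa = kg·m⁻¹·s⁻².
  So Pa⁻¹ = kg⁻¹·m·s².
  T = kg·s⁻²·A⁻¹.
  H = kg·m²·s⁻²·A⁻².
  So H⁻¹ = kg⁻¹·m⁻²·s²·A².
  Combining: S⁻¹·A⁻¹·mol²·Pa⁻¹·T·H⁻¹·s = (kg·m²·s⁻³·A⁻²) · A⁻¹ · mol² · (kg⁻¹·m·s²) · (kg·s⁻²·A⁻¹) · (kg⁻¹·m⁻²·s²·A²) · s = m·A⁻²·mol².
Both reduce to m·A⁻²·mol².

Yes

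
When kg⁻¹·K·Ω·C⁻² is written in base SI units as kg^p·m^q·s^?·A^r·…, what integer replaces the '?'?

-5

Ω = kg·m²·s⁻³·A⁻².
C = s·A.
So C⁻² = s⁻²·A⁻².
Combining: kg⁻¹·K·Ω·C⁻² = kg⁻¹ · K · (kg·m²·s⁻³·A⁻²) · (s⁻²·A⁻²) = m²·s⁻⁵·A⁻⁴·K.
The exponent of s is -5.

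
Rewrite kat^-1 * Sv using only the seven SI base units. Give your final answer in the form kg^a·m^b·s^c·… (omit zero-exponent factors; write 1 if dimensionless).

m²·s⁻¹·mol⁻¹

kat = mol/s = s⁻¹·mol (catalytic activity).
So kat⁻¹ = s·mol⁻¹.
Sv = J/kg (equivalent dose = energy per mass),
    = m²·s⁻².
Combining: kat⁻¹·Sv = (s·mol⁻¹) · (m²·s⁻²) = m²·s⁻¹·mol⁻¹.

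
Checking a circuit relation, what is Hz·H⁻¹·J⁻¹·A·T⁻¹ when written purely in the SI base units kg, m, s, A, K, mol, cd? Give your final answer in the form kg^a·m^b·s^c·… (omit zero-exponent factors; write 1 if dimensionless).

kg⁻³·m⁻⁴·s⁵·A⁴

Hz = s⁻¹.
H = kg·m²·s⁻²·A⁻².
So H⁻¹ = kg⁻¹·m⁻²·s²·A².
J = kg·m²·s⁻².
So J⁻¹ = kg⁻¹·m⁻²·s².
T = kg·s⁻²·A⁻¹.
So T⁻¹ = kg⁻¹·s²·A.
Combining: Hz·H⁻¹·J⁻¹·A·T⁻¹ = s⁻¹ · (kg⁻¹·m⁻²·s²·A²) · (kg⁻¹·m⁻²·s²) · A · (kg⁻¹·s²·A) = kg⁻³·m⁻⁴·s⁵·A⁴.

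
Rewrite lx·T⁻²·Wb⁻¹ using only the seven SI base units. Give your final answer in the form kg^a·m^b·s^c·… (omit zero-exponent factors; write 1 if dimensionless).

lx = lm/m² (illuminance = luminous flux per area),
    = m⁻²·cd.
T = Wb/m² (flux density = flux per area),
    = kg·s⁻²·A⁻¹.
So T⁻² = kg⁻²·s⁴·A².
Wb = V·s (flux: a volt is a weber per second),
    = kg·m²·s⁻²·A⁻¹.
So Wb⁻¹ = kg⁻¹·m⁻²·s²·A.
Combining: lx·T⁻²·Wb⁻¹ = (m⁻²·cd) · (kg⁻²·s⁴·A²) · (kg⁻¹·m⁻²·s²·A) = kg⁻³·m⁻⁴·s⁶·A³·cd.

kg⁻³·m⁻⁴·s⁶·A³·cd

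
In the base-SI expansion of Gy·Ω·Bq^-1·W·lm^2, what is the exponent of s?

Gy = m²·s⁻².
Ω = kg·m²·s⁻³·A⁻².
Bq = s⁻¹.
So Bq⁻¹ = s.
W = kg·m²·s⁻³.
lm = cd.
So lm² = cd².
Combining: Gy·Ω·Bq⁻¹·W·lm² = (m²·s⁻²) · (kg·m²·s⁻³·A⁻²) · s · (kg·m²·s⁻³) · cd² = kg²·m⁶·s⁻⁷·A⁻²·cd².
The exponent of s is -7.

-7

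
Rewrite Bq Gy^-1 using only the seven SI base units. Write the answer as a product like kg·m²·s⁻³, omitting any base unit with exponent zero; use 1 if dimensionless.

Bq = 1/s = s⁻¹ (activity is decays per second).
Gy = J/kg (absorbed dose = energy per mass),
    = m²·s⁻².
So Gy⁻¹ = m⁻²·s².
Combining: Bq·Gy⁻¹ = s⁻¹ · (m⁻²·s²) = m⁻²·s.

m⁻²·s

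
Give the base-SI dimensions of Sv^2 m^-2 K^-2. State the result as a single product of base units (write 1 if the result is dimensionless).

m²·s⁻⁴·K⁻²

Sv = J/kg (equivalent dose = energy per mass),
    = m²·s⁻².
So Sv² = m⁴·s⁻⁴.
Combining: Sv²·m⁻²·K⁻² = (m⁴·s⁻⁴) · m⁻² · K⁻² = m²·s⁻⁴·K⁻².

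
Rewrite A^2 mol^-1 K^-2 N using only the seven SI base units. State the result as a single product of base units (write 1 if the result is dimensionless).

kg·m·s⁻²·A²·K⁻²·mol⁻¹

N = kg·m/s² = kg·m·s⁻² (force = mass × acceleration).
Combining: A²·mol⁻¹·K⁻²·N = A² · mol⁻¹ · K⁻² · (kg·m·s⁻²) = kg·m·s⁻²·A²·K⁻²·mol⁻¹.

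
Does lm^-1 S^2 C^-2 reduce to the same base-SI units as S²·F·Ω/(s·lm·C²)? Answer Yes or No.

Left side:
  lm = cd·sr = cd (luminous flux; sr is dimensionless).
  So lm⁻¹ = cd⁻¹.
  S = 1/Ω (conductance is reciprocal resistance),
      = kg⁻¹·m⁻²·s³·A².
  So S² = kg⁻²·m⁻⁴·s⁶·A⁴.
  C = A·s = s·A (charge = current × time).
  So C⁻² = s⁻²·A⁻².
  Combining: lm⁻¹·S²·C⁻² = cd⁻¹ · (kg⁻²·m⁻⁴·s⁶·A⁴) · (s⁻²·A⁻²) = kg⁻²·m⁻⁴·s⁴·A²·cd⁻¹.
Right side:
  S = 1/Ω (conductance is reciprocal resistance),
      = kg⁻¹·m⁻²·s³·A².
  So S² = kg⁻²·m⁻⁴·s⁶·A⁴.
  F = C/V (capacitance = charge per voltage),
      = A·s/(kg·m²·s⁻³·A⁻¹) (substituting C and V),
      = kg⁻¹·m⁻²·s⁴·A².
  Ω = V/A (resistance = voltage per current),
      = kg·m²·s⁻³·A⁻².
  lm = cd·sr = cd (luminous flux; sr is dimensionless).
  So lm⁻¹ = cd⁻¹.
  C = A·s = s·A (charge = current × time).
  So C⁻² = s⁻²·A⁻².
  Combining: s⁻¹·S²·F·Ω·lm⁻¹·C⁻² = s⁻¹ · (kg⁻²·m⁻⁴·s⁶·A⁴) · (kg⁻¹·m⁻²·s⁴·A²) · (kg·m²·s⁻³·A⁻²) · cd⁻¹ · (s⁻²·A⁻²) = kg⁻²·m⁻⁴·s⁴·A²·cd⁻¹.
Both reduce to kg⁻²·m⁻⁴·s⁴·A²·cd⁻¹.

Yes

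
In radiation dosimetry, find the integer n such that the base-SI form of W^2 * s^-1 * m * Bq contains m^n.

5

W = J/s (power = energy per time),
    = kg·m²·s⁻³.
So W² = kg²·m⁴·s⁻⁶.
Bq = 1/s = s⁻¹ (activity is decays per second).
Combining: W²·s⁻¹·m·Bq = (kg²·m⁴·s⁻⁶) · s⁻¹ · m · s⁻¹ = kg²·m⁵·s⁻⁸.
The exponent of m is 5.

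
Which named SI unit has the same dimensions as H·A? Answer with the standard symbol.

H = Wb/A (inductance = flux per current),
    = kg·m²·s⁻²·A⁻².
Combining: H·A = (kg·m²·s⁻²·A⁻²) · A = kg·m²·s⁻²·A⁻¹.
kg·m²·s⁻²·A⁻¹ is the base-SI form of the weber.

Wb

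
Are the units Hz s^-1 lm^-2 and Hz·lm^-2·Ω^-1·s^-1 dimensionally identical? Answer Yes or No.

No

Left side:
  Hz = s⁻¹.
  lm = cd.
  So lm⁻² = cd⁻².
  Combining: Hz·s⁻¹·lm⁻² = s⁻¹ · s⁻¹ · cd⁻² = s⁻²·cd⁻².
Right side:
  Hz = 1/s = s⁻¹ (frequency is cycles per second).
  lm = cd·sr = cd (luminous flux; sr is dimensionless).
  So lm⁻² = cd⁻².
  Ω = V/A (resistance = voltage per current),
      = kg·m²·s⁻³·A⁻².
  So Ω⁻¹ = kg⁻¹·m⁻²·s³·A².
  Combining: Hz·lm⁻²·Ω⁻¹·s⁻¹ = s⁻¹ · cd⁻² · (kg⁻¹·m⁻²·s³·A²) · s⁻¹ = kg⁻¹·m⁻²·s·A²·cd⁻².
Left is s⁻²·cd⁻²; right is kg⁻¹·m⁻²·s·A²·cd⁻² — different.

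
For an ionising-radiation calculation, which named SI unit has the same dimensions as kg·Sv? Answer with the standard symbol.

J

Sv = m²·s⁻².
Combining: kg·Sv = kg · (m²·s⁻²) = kg·m²·s⁻².
kg·m²·s⁻² is the base-SI form of the joule.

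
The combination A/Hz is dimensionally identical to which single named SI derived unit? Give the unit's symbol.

C

Hz = 1/s = s⁻¹ (frequency is cycles per second).
So Hz⁻¹ = s.
Combining: A·Hz⁻¹ = A · s = s·A.
s·A is the base-SI form of the coulomb.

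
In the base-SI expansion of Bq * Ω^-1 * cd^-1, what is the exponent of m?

-2

Bq = s⁻¹.
Ω = kg·m²·s⁻³·A⁻².
So Ω⁻¹ = kg⁻¹·m⁻²·s³·A².
Combining: Bq·Ω⁻¹·cd⁻¹ = s⁻¹ · (kg⁻¹·m⁻²·s³·A²) · cd⁻¹ = kg⁻¹·m⁻²·s²·A²·cd⁻¹.
The exponent of m is -2.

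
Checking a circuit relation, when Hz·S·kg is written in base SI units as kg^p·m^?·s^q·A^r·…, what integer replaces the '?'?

-2

Hz = s⁻¹.
S = kg⁻¹·m⁻²·s³·A².
Combining: Hz·S·kg = s⁻¹ · (kg⁻¹·m⁻²·s³·A²) · kg = m⁻²·s²·A².
The exponent of m is -2.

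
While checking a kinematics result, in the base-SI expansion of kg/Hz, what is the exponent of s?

1

Hz = s⁻¹.
So Hz⁻¹ = s.
Combining: kg·Hz⁻¹ = kg · s = kg·s.
The exponent of s is 1.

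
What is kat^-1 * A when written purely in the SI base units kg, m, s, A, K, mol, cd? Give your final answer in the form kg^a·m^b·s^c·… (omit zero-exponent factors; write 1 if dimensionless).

kat = mol/s = s⁻¹·mol (catalytic activity).
So kat⁻¹ = s·mol⁻¹.
Combining: kat⁻¹·A = (s·mol⁻¹) · A = s·A·mol⁻¹.

s·A·mol⁻¹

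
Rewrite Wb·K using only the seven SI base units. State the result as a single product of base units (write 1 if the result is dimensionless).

kg·m²·s⁻²·A⁻¹·K

Wb = V·s (flux: a volt is a weber per second),
    = kg·m²·s⁻²·A⁻¹.
Combining: Wb·K = (kg·m²·s⁻²·A⁻¹) · K = kg·m²·s⁻²·A⁻¹·K.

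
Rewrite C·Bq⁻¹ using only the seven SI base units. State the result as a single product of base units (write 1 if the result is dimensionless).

C = A·s = s·A (charge = current × time).
Bq = 1/s = s⁻¹ (activity is decays per second).
So Bq⁻¹ = s.
Combining: C·Bq⁻¹ = (s·A) · s = s²·A.

s²·A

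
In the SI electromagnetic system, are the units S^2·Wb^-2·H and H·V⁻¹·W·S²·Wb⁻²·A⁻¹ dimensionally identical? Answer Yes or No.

Left side:
  S = 1/Ω (conductance is reciprocal resistance),
      = kg⁻¹·m⁻²·s³·A².
  So S² = kg⁻²·m⁻⁴·s⁶·A⁴.
  Wb = V·s (flux: a volt is a weber per second),
      = kg·m²·s⁻²·A⁻¹.
  So Wb⁻² = kg⁻²·m⁻⁴·s⁴·A².
  H = Wb/A (inductance = flux per current),
      = kg·m²·s⁻²·A⁻².
  Combining: S²·Wb⁻²·H = (kg⁻²·m⁻⁴·s⁶·A⁴) · (kg⁻²·m⁻⁴·s⁴·A²) · (kg·m²·s⁻²·A⁻²) = kg⁻³·m⁻⁶·s⁸·A⁴.
Right side:
  H = Wb/A (inductance = flux per current),
      = kg·m²·s⁻²·A⁻².
  V = W/A (potential = power per current),
      = kg·m²·s⁻³·A⁻¹.
  So V⁻¹ = kg⁻¹·m⁻²·s³·A.
  W = J/s (power = energy per time),
      = kg·m²·s⁻³.
  S = 1/Ω (conductance is reciprocal resistance),
      = kg⁻¹·m⁻²·s³·A².
  So S² = kg⁻²·m⁻⁴·s⁶·A⁴.
  Wb = V·s (flux: a volt is a weber per second),
      = kg·m²·s⁻²·A⁻¹.
  So Wb⁻² = kg⁻²·m⁻⁴·s⁴·A².
  Combining: H·V⁻¹·W·S²·Wb⁻²·A⁻¹ = (kg·m²·s⁻²·A⁻²) · (kg⁻¹·m⁻²·s³·A) · (kg·m²·s⁻³) · (kg⁻²·m⁻⁴·s⁶·A⁴) · (kg⁻²·m⁻⁴·s⁴·A²) · A⁻¹ = kg⁻³·m⁻⁶·s⁸·A⁴.
Both reduce to kg⁻³·m⁻⁶·s⁸·A⁴.

Yes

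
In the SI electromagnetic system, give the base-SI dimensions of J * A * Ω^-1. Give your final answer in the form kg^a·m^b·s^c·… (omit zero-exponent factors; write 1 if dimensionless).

J = N·m (work = force × distance),
    = kg·m²·s⁻².
Ω = V/A (resistance = voltage per current),
    = kg·m²·s⁻³·A⁻².
So Ω⁻¹ = kg⁻¹·m⁻²·s³·A².
Combining: J·A·Ω⁻¹ = (kg·m²·s⁻²) · A · (kg⁻¹·m⁻²·s³·A²) = s·A³.

s·A³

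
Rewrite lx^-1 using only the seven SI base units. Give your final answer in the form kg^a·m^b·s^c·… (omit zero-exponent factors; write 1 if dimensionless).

lx = lm/m² (illuminance = luminous flux per area),
    = m⁻²·cd.
So lx⁻¹ = m²·cd⁻¹.

m²·cd⁻¹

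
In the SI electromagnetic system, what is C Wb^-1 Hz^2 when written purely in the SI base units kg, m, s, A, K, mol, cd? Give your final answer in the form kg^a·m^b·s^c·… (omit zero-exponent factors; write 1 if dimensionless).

kg⁻¹·m⁻²·s·A²

C = s·A.
Wb = kg·m²·s⁻²·A⁻¹.
So Wb⁻¹ = kg⁻¹·m⁻²·s²·A.
Hz = s⁻¹.
So Hz² = s⁻².
Combining: C·Wb⁻¹·Hz² = (s·A) · (kg⁻¹·m⁻²·s²·A) · s⁻² = kg⁻¹·m⁻²·s·A².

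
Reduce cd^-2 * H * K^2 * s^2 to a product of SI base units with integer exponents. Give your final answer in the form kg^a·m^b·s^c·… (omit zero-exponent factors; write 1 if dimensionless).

kg·m²·A⁻²·K²·cd⁻²

H = kg·m²·s⁻²·A⁻².
Combining: cd⁻²·H·K²·s² = cd⁻² · (kg·m²·s⁻²·A⁻²) · K² · s² = kg·m²·A⁻²·K²·cd⁻².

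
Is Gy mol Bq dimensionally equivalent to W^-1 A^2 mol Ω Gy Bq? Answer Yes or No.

Yes

Left side:
  Gy = J/kg (absorbed dose = energy per mass),
      = m²·s⁻².
  Bq = 1/s = s⁻¹ (activity is decays per second).
  Combining: Gy·mol·Bq = (m²·s⁻²) · mol · s⁻¹ = m²·s⁻³·mol.
Right side:
  W = kg·m²·s⁻³.
  So W⁻¹ = kg⁻¹·m⁻²·s³.
  Ω = kg·m²·s⁻³·A⁻².
  Gy = m²·s⁻².
  Bq = s⁻¹.
  Combining: W⁻¹·A²·mol·Ω·Gy·Bq = (kg⁻¹·m⁻²·s³) · A² · mol · (kg·m²·s⁻³·A⁻²) · (m²·s⁻²) · s⁻¹ = m²·s⁻³·mol.
Both reduce to m²·s⁻³·mol.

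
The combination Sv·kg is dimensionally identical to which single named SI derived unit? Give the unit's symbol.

Sv = m²·s⁻².
Combining: Sv·kg = (m²·s⁻²) · kg = kg·m²·s⁻².
kg·m²·s⁻² is the base-SI form of the joule.

J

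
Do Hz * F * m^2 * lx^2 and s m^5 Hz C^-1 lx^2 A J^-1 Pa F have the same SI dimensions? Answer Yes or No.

Left side:
  Hz = 1/s = s⁻¹ (frequency is cycles per second).
  F = C/V (capacitance = charge per voltage),
      = A·s/(kg·m²·s⁻³·A⁻¹) (substituting C and V),
      = kg⁻¹·m⁻²·s⁴·A².
  lx = lm/m² (illuminance = luminous flux per area),
      = m⁻²·cd.
  So lx² = m⁻⁴·cd².
  Combining: Hz·F·m²·lx² = s⁻¹ · (kg⁻¹·m⁻²·s⁴·A²) · m² · (m⁻⁴·cd²) = kg⁻¹·m⁻⁴·s³·A²·cd².
Right side:
  Hz = s⁻¹.
  C = s·A.
  So C⁻¹ = s⁻¹·A⁻¹.
  lx = m⁻²·cd.
  So lx² = m⁻⁴·cd².
  J = kg·m²·s⁻².
  So J⁻¹ = kg⁻¹·m⁻²·s².
  Pa = kg·m⁻¹·s⁻².
  F = kg⁻¹·m⁻²·s⁴·A².
  Combining: s·m⁵·Hz·C⁻¹·lx²·A·J⁻¹·Pa·F = s · m⁵ · s⁻¹ · (s⁻¹·A⁻¹) · (m⁻⁴·cd²) · A · (kg⁻¹·m⁻²·s²) · (kg·m⁻¹·s⁻²) · (kg⁻¹·m⁻²·s⁴·A²) = kg⁻¹·m⁻⁴·s³·A²·cd².
Both reduce to kg⁻¹·m⁻⁴·s³·A²·cd².

Yes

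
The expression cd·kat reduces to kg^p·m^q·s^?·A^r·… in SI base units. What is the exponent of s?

kat = s⁻¹·mol.
Combining: cd·kat = cd · (s⁻¹·mol) = s⁻¹·mol·cd.
The exponent of s is -1.

-1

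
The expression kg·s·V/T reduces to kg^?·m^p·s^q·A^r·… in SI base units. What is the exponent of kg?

1

T = Wb/m² (flux density = flux per area),
    = kg·s⁻²·A⁻¹.
So T⁻¹ = kg⁻¹·s²·A.
V = W/A (potential = power per current),
    = kg·m²·s⁻³·A⁻¹.
Combining: T⁻¹·kg·s·V = (kg⁻¹·s²·A) · kg · s · (kg·m²·s⁻³·A⁻¹) = kg·m².
The exponent of kg is 1.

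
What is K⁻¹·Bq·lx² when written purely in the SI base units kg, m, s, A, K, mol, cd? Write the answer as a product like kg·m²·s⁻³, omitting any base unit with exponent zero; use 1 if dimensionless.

m⁻⁴·s⁻¹·K⁻¹·cd²

Bq = 1/s = s⁻¹ (activity is decays per second).
lx = lm/m² (illuminance = luminous flux per area),
    = m⁻²·cd.
So lx² = m⁻⁴·cd².
Combining: K⁻¹·Bq·lx² = K⁻¹ · s⁻¹ · (m⁻⁴·cd²) = m⁻⁴·s⁻¹·K⁻¹·cd².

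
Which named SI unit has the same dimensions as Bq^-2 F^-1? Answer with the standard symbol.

Bq = 1/s = s⁻¹ (activity is decays per second).
So Bq⁻² = s².
F = C/V (capacitance = charge per voltage),
    = A·s/(kg·m²·s⁻³·A⁻¹) (substituting C and V),
    = kg⁻¹·m⁻²·s⁴·A².
So F⁻¹ = kg·m²·s⁻⁴·A⁻².
Combining: Bq⁻²·F⁻¹ = s² · (kg·m²·s⁻⁴·A⁻²) = kg·m²·s⁻²·A⁻².
kg·m²·s⁻²·A⁻² is the base-SI form of the henry.

H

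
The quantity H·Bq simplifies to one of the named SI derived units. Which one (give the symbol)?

Ω

H = kg·m²·s⁻²·A⁻².
Bq = s⁻¹.
Combining: H·Bq = (kg·m²·s⁻²·A⁻²) · s⁻¹ = kg·m²·s⁻³·A⁻².
kg·m²·s⁻³·A⁻² is the base-SI form of the ohm.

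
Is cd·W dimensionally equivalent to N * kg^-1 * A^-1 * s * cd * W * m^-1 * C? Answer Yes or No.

Left side:
  W = kg·m²·s⁻³.
  Combining: cd·W = cd · (kg·m²·s⁻³) = kg·m²·s⁻³·cd.
Right side:
  N = kg·m/s² = kg·m·s⁻² (force = mass × acceleration).
  W = J/s (power = energy per time),
      = kg·m²·s⁻³.
  C = A·s = s·A (charge = current × time).
  Combining: N·kg⁻¹·A⁻¹·s·cd·W·m⁻¹·C = (kg·m·s⁻²) · kg⁻¹ · A⁻¹ · s · cd · (kg·m²·s⁻³) · m⁻¹ · (s·A) = kg·m²·s⁻³·cd.
Both reduce to kg·m²·s⁻³·cd.

Yes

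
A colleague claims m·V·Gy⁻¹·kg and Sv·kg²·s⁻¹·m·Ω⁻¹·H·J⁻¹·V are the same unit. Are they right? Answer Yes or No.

No

Left side:
  V = kg·m²·s⁻³·A⁻¹.
  Gy = m²·s⁻².
  So Gy⁻¹ = m⁻²·s².
  Combining: m·V·Gy⁻¹·kg = m · (kg·m²·s⁻³·A⁻¹) · (m⁻²·s²) · kg = kg²·m·s⁻¹·A⁻¹.
Right side:
  Sv = m²·s⁻².
  Ω = kg·m²·s⁻³·A⁻².
  So Ω⁻¹ = kg⁻¹·m⁻²·s³·A².
  H = kg·m²·s⁻²·A⁻².
  J = kg·m²·s⁻².
  So J⁻¹ = kg⁻¹·m⁻²·s².
  V = kg·m²·s⁻³·A⁻¹.
  Combining: Sv·kg²·s⁻¹·m·Ω⁻¹·H·J⁻¹·V = (m²·s⁻²) · kg² · s⁻¹ · m · (kg⁻¹·m⁻²·s³·A²) · (kg·m²·s⁻²·A⁻²) · (kg⁻¹·m⁻²·s²) · (kg·m²·s⁻³·A⁻¹) = kg²·m³·s⁻³·A⁻¹.
Left is kg²·m·s⁻¹·A⁻¹; right is kg²·m³·s⁻³·A⁻¹ — different.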